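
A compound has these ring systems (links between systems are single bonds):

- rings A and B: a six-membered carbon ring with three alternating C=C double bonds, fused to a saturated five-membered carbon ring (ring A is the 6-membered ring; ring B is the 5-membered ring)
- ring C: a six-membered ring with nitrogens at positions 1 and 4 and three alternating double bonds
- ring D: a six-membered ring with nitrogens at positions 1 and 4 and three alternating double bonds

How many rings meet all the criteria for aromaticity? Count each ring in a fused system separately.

Ring A is planar and fully conjugated; 3 ring double bonds give 6 π electrons. That satisfies 4n+2 with n=1, so ring A is aromatic (benzene ring).
Ring B has three sp³ carbons, so it is not fully conjugated — not aromatic (cyclopentane ring).
Ring C is fully conjugated (every ring atom contributes a p orbital); 3 ring double bonds give 6 π electrons. Since 6 = 4n+2 (n=1), ring C is aromatic (pyrazine).
Ring D has a continuous p-orbital overlap around the ring; 3 ring double bonds give 6 π electrons. Since 6 = 4n+2 (n=1), ring D is aromatic (pyrazine).
Aromatic: A, C, D. Total: 3.

3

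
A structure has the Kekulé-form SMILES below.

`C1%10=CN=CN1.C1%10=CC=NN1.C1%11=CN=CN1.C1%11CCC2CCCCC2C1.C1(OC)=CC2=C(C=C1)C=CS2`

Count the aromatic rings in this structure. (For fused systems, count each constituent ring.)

The SMILES encodes a five-membered ring with nitrogens at positions 1 and 3 (one bearing H, one in a C=N bond) and two double bonds; a five-membered ring with two adjacent nitrogens (one bearing H, one in a double bond) and two double bonds; a five-membered ring with nitrogens at positions 1 and 3 (one bearing H, one in a C=N bond) and two double bonds; two fused six-membered saturated carbon rings; a six-membered carbon ring with three alternating C=C double bonds, fused to a five-membered ring containing one sulfur and two C=C double bonds.
The 5-membered ring with two nitrogens (one N–H, one =N–) is planar and fully conjugated; 2 ring double bonds (4 π electrons) plus a heteroatom lone pair (2) give 6 π electrons. That satisfies 4n+2 with n=1, so it is aromatic (imidazole).
The 5-membered ring with two adjacent nitrogens (one N–H, one =N–) has a continuous p-orbital overlap around the ring; 2 ring double bonds (4 π electrons) plus a heteroatom lone pair (2) give 6 π electrons. 6 = 4(1)+2, so it is aromatic (pyrazole).
The second 5-membered ring with two nitrogens (one N–H, one =N–) is planar and fully conjugated; 2 ring double bonds (4 π electrons) plus a heteroatom lone pair (2) give 6 π electrons. 6 = 4(1)+2, so it is aromatic (imidazole).
The 6-membered ring has only sp³ atoms, so it is not fully conjugated — not aromatic (cyclohexane ring).
The second 6-membered ring has only sp³ atoms, so it is not fully conjugated — not aromatic (cyclohexane ring).
The fused 6/5-membered bicyclic (with one sulfur) is a single π system with 9 sp² atoms and 10 π electrons from ring double bonds plus a heteroatom lone pair. 10 = 4(2)+2, so the system is aromatic and both rings count as aromatic (benzothiophene).
5 of the 7 rings are aromatic. Total: 5.

5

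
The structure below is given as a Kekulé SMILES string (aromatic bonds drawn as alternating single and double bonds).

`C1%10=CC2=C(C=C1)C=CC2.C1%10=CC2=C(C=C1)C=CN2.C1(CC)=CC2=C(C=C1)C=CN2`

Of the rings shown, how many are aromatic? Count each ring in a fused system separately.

The SMILES encodes a six-membered carbon ring with three alternating C=C double bonds, fused to a five-membered carbon ring containing one C=C double bond and one sp³ carbon; a six-membered carbon ring with three alternating C=C double bonds, fused to a five-membered ring containing one N–H nitrogen and two C=C double bonds; a six-membered carbon ring with three alternating C=C double bonds, fused to a five-membered ring containing one N–H nitrogen and two C=C double bonds.
The 6-membered ring is planar and fully conjugated; 3 ring double bonds give 6 π electrons. That satisfies 4n+2 with n=1, so it is aromatic (benzene ring).
The 5-membered ring has one sp³ carbon, so it is not fully conjugated — not aromatic (cyclopentene ring).
The fused 6/5-membered bicyclic (with one N–H) is a single π system with 9 sp² atoms and 10 π electrons from ring double bonds plus a heteroatom lone pair. 10 = 4(2)+2, so the system is aromatic and both rings count as aromatic (indole).
The fused 6/5-membered bicyclic (with one N–H) is a single π system with 9 sp² atoms and 10 π electrons from ring double bonds plus a heteroatom lone pair. 10 = 4(2)+2, so the system is aromatic and both rings count as aromatic (indole).
5 of the 6 rings are aromatic. Total: 5.

5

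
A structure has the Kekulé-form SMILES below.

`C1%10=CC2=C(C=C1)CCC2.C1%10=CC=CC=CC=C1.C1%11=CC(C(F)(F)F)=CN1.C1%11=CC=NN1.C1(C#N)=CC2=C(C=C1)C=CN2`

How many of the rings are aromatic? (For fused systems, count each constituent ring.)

5

The SMILES encodes a six-membered carbon ring with three alternating C=C double bonds, fused to a saturated five-membered carbon ring; an eight-membered carbon ring with four alternating C=C double bonds; a five-membered ring of four carbons and one nitrogen bearing a hydrogen, with two C=C double bonds; a five-membered ring with two adjacent nitrogens (one bearing H, one in a double bond) and two double bonds; a six-membered carbon ring with three alternating C=C double bonds, fused to a five-membered ring containing one N–H nitrogen and two C=C double bonds.
The 6-membered ring has a continuous p-orbital overlap around the ring; 3 ring double bonds give 6 π electrons. That satisfies 4n+2 with n=1, so it is aromatic (benzene ring).
The 5-membered ring has three sp³ carbons, so it is not fully conjugated — not aromatic (cyclopentane ring).
The 8-membered ring has only sp² ring atoms; a planar conformation would have a fully conjugated π system of 8 electrons. But 8 = 4(2), which is 4n not 4n+2, so it is not aromatic (cyclooctatetraene) — cyclooctatetraene distorts into a non-planar tub to avoid antiaromaticity.
The 5-membered ring with one N–H is fully conjugated (every ring atom contributes a p orbital); 2 ring double bonds (4 π electrons) plus a heteroatom lone pair (2) give 6 π electrons. 6 = 4(1)+2, so it is aromatic (pyrrole).
The 5-membered ring with two adjacent nitrogens (one N–H, one =N–) is planar and fully conjugated; 2 ring double bonds (4 π electrons) plus a heteroatom lone pair (2) give 6 π electrons. 6 = 4(1)+2, so it is aromatic (pyrazole).
The fused 6/5-membered bicyclic (with one N–H) is a single π system with 9 sp² atoms and 10 π electrons from ring double bonds plus a heteroatom lone pair. 10 = 4(2)+2, so the system is aromatic and both rings count as aromatic (indole).
5 of the 7 rings are aromatic. Total: 5.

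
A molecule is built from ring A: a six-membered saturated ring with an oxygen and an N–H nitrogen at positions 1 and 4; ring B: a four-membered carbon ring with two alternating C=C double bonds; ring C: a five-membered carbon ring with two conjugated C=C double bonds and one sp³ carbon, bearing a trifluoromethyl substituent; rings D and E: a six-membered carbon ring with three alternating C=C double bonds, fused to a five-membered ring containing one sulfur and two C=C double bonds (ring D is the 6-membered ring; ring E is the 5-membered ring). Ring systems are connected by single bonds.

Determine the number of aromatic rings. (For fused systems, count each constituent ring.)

Ring A has only sp³ atoms, so it is not fully conjugated — not aromatic (morpholine).
Ring B has only sp² ring atoms; a planar conformation would have a fully conjugated π system of 4 electrons. But 4 = 4(1), which is 4n not 4n+2, so ring B is not aromatic (cyclobutadiene) — cyclobutadiene is antiaromatic and distorts to a rectangle.
Ring C has one sp³ carbon, so it is not fully conjugated — not aromatic (cyclopentadiene).
Rings D and E form a fused bicyclic system (with one sulfur) with 9 sp² atoms and 10 π electrons from ring double bonds plus a heteroatom lone pair. 10 = 4(2)+2, so the system is aromatic and both rings count as aromatic (benzothiophene).
Aromatic: D, E. Total: 2.

2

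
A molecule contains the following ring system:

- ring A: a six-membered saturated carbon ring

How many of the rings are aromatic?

Ring A has only sp³ atoms, so it is not fully conjugated — not aromatic (cyclohexane).

0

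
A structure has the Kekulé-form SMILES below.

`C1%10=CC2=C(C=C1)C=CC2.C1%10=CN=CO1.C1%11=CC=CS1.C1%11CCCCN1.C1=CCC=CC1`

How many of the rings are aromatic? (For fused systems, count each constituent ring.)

The SMILES encodes a six-membered carbon ring with three alternating C=C double bonds, fused to a five-membered carbon ring containing one C=C double bond and one sp³ carbon; a five-membered ring with an oxygen at position 1 and a nitrogen at position 3 (in a C=N bond), with two double bonds; a five-membered ring of four carbons and one sulfur, with two C=C double bonds; a six-membered saturated ring of five carbons and one N–H nitrogen; a six-membered carbon ring with two isolated C=C double bonds and two sp³ carbons.
The 6-membered ring is fully conjugated (every ring atom contributes a p orbital); 3 ring double bonds give 6 π electrons. Since 6 = 4n+2 (n=1), it is aromatic (benzene ring).
The 5-membered ring has one sp³ carbon, so it is not fully conjugated — not aromatic (cyclopentene ring).
The 5-membered ring with one oxygen and one =N– is planar and fully conjugated; 2 ring double bonds (4 π electrons) plus a heteroatom lone pair (2) give 6 π electrons. Since 6 = 4n+2 (n=1), it is aromatic (oxazole).
The 5-membered ring with one sulfur is fully conjugated (every ring atom contributes a p orbital); 2 ring double bonds (4 π electrons) plus a heteroatom lone pair (2) give 6 π electrons. 6 = 4(1)+2, so it is aromatic (thiophene).
The 6-membered ring with one N–H has only sp³ atoms, so it is not fully conjugated — not aromatic (piperidine).
The second 6-membered ring has two sp³ carbons, so it is not fully conjugated — not aromatic (1,4-cyclohexadiene).
3 of the 6 rings are aromatic. Total: 3.

3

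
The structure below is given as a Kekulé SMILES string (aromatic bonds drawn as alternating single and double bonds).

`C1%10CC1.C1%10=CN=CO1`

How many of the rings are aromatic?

The SMILES encodes a three-membered saturated carbon ring; a five-membered ring with an oxygen at position 1 and a nitrogen at position 3 (in a C=N bond), with two double bonds.
The 3-membered ring has only sp³ atoms, so it is not fully conjugated — not aromatic (cyclopropane).
The 5-membered ring with one oxygen and one =N– is planar and fully conjugated; 2 ring double bonds (4 π electrons) plus a heteroatom lone pair (2) give 6 π electrons. Since 6 = 4n+2 (n=1), it is aromatic (oxazole).
1 of the 2 rings is aromatic. Total: 1.

1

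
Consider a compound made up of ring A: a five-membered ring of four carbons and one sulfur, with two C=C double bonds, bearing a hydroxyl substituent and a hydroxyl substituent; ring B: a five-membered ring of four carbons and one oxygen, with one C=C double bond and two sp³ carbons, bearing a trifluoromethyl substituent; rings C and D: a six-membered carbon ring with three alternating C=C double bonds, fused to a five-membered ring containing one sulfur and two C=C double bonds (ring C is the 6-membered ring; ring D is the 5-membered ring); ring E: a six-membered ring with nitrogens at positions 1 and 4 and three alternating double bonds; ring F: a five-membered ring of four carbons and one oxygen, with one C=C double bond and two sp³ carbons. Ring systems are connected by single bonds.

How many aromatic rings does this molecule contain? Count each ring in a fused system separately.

Ring A has a continuous p-orbital overlap around the ring; 2 ring double bonds (4 π electrons) plus a heteroatom lone pair (2) give 6 π electrons. Since 6 = 4n+2 (n=1), ring A is aromatic (thiophene).
Ring B has two sp³ carbons, so it is not fully conjugated — not aromatic (2,3-dihydrofuran).
Rings C and D form a fused bicyclic system (with one sulfur) with 9 sp² atoms and 10 π electrons from ring double bonds plus a heteroatom lone pair. 10 = 4(2)+2, so the system is aromatic and both rings count as aromatic (benzothiophene).
Ring E is fully conjugated (every ring atom contributes a p orbital); 3 ring double bonds give 6 π electrons. That satisfies 4n+2 with n=1, so ring E is aromatic (pyrazine).
Ring F has two sp³ carbons, so it is not fully conjugated — not aromatic (2,3-dihydrofuran).
Aromatic: A, C, D, E. Total: 4.

4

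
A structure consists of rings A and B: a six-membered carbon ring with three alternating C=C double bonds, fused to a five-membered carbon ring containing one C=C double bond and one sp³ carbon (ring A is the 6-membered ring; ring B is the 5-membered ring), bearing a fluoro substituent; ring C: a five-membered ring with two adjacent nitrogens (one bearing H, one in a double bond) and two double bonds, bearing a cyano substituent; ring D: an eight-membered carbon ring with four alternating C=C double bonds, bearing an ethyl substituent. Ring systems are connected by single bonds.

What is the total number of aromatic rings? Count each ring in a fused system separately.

Ring A is fully conjugated (every ring atom contributes a p orbital); 3 ring double bonds give 6 π electrons. That satisfies 4n+2 with n=1, so ring A is aromatic (benzene ring).
Ring B has one sp³ carbon, so it is not fully conjugated — not aromatic (cyclopentene ring).
Ring C is planar and fully conjugated; 2 ring double bonds (4 π electrons) plus a heteroatom lone pair (2) give 6 π electrons. That satisfies 4n+2 with n=1, so ring C is aromatic (pyrazole).
Ring D has only sp² ring atoms; a planar conformation would have a fully conjugated π system of 8 electrons. But 8 = 4(2), which is 4n not 4n+2, so ring D is not aromatic (cyclooctatetraene) — cyclooctatetraene distorts into a non-planar tub to avoid antiaromaticity.
Aromatic: A, C. Total: 2.

2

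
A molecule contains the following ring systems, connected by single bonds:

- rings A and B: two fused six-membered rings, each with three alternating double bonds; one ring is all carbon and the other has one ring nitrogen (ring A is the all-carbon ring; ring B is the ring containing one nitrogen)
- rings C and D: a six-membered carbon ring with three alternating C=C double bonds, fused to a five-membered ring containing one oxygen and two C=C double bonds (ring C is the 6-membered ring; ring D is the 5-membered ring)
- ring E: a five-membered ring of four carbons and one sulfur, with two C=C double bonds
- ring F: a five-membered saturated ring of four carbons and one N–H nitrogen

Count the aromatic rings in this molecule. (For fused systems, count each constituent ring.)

Rings A and B form a fused bicyclic system (with one nitrogen) with 10 sp² atoms and 10 π electrons from ring double bonds. 10 = 4(2)+2, so the system is aromatic and both rings count as aromatic (quinoline).
Rings C and D form a fused bicyclic system (with one oxygen) with 9 sp² atoms and 10 π electrons from ring double bonds plus a heteroatom lone pair. 10 = 4(2)+2, so the system is aromatic and both rings count as aromatic (benzofuran).
Ring E has a continuous p-orbital overlap around the ring; 2 ring double bonds (4 π electrons) plus a heteroatom lone pair (2) give 6 π electrons. 6 = 4(1)+2, so ring E is aromatic (thiophene).
Ring F has only sp³ atoms, so it is not fully conjugated — not aromatic (pyrrolidine).
Aromatic: A, B, C, D, E. Total: 5.

5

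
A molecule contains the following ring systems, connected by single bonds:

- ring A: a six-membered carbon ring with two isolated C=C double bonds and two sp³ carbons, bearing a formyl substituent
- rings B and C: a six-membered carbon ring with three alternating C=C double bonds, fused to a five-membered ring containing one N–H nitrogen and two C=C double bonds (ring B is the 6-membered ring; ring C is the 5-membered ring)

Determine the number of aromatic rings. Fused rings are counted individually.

2

Ring A has two sp³ carbons, so it is not fully conjugated — not aromatic (1,4-cyclohexadiene).
Rings B and C form a fused bicyclic system (with one N–H) with 9 sp² atoms and 10 π electrons from ring double bonds plus a heteroatom lone pair. 10 = 4(2)+2, so the system is aromatic and both rings count as aromatic (indole).
Aromatic: B, C. Total: 2.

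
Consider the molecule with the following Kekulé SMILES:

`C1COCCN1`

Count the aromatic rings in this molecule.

The SMILES encodes a six-membered saturated ring with an oxygen and an N–H nitrogen at positions 1 and 4.
The 6-membered ring with one oxygen and one N–H (1,4) has only sp³ atoms, so it is not fully conjugated — not aromatic (morpholine).

0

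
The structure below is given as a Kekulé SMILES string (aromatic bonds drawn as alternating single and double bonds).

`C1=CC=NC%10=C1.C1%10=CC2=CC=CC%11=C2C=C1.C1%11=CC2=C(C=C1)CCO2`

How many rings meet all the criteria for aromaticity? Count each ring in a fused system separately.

4

The SMILES encodes a six-membered ring of five carbons and one nitrogen with three alternating double bonds; two fused six-membered carbon rings, each with three alternating C=C double bonds; a six-membered carbon ring with three alternating C=C double bonds, fused to a five-membered ring containing one oxygen and two sp³ carbons.
The 6-membered ring with one nitrogen has a continuous p-orbital overlap around the ring; 3 ring double bonds give 6 π electrons. Since 6 = 4n+2 (n=1), it is aromatic (pyridine).
The fused 6/6-membered bicyclic is a single π system with 10 sp² atoms and 10 π electrons from ring double bonds. 10 = 4(2)+2, so the system is aromatic and both rings count as aromatic (naphthalene).
The 6-membered ring is fully conjugated (every ring atom contributes a p orbital); 3 ring double bonds give 6 π electrons. That satisfies 4n+2 with n=1, so it is aromatic (benzene ring).
The 5-membered ring with one oxygen has two sp³ carbons, so it is not fully conjugated — not aromatic (oxolane ring).
4 of the 5 rings are aromatic. Total: 4.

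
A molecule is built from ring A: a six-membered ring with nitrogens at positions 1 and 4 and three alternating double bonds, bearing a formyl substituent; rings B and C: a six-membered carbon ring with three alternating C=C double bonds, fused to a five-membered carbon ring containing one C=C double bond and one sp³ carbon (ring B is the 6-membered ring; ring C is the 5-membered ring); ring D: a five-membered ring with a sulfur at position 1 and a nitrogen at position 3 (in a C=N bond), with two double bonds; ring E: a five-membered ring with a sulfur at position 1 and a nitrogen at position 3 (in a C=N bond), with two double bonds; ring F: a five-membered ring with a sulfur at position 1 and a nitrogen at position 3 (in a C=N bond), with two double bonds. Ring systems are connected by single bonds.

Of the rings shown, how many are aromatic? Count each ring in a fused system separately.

5

Ring A is fully conjugated (every ring atom contributes a p orbital); 3 ring double bonds give 6 π electrons. 6 = 4(1)+2, so ring A is aromatic (pyrazine).
Ring B is fully conjugated (every ring atom contributes a p orbital); 3 ring double bonds give 6 π electrons. That satisfies 4n+2 with n=1, so ring B is aromatic (benzene ring).
Ring C has one sp³ carbon, so it is not fully conjugated — not aromatic (cyclopentene ring).
Ring D has a continuous p-orbital overlap around the ring; 2 ring double bonds (4 π electrons) plus a heteroatom lone pair (2) give 6 π electrons. Since 6 = 4n+2 (n=1), ring D is aromatic (thiazole).
Ring E is fully conjugated (every ring atom contributes a p orbital); 2 ring double bonds (4 π electrons) plus a heteroatom lone pair (2) give 6 π electrons. That satisfies 4n+2 with n=1, so ring E is aromatic (thiazole).
Ring F is planar and fully conjugated; 2 ring double bonds (4 π electrons) plus a heteroatom lone pair (2) give 6 π electrons. 6 = 4(1)+2, so ring F is aromatic (thiazole).
Aromatic: A, B, D, E, F. Total: 5.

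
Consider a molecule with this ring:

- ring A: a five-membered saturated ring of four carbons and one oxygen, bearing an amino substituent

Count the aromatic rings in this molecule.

0

Ring A has only sp³ atoms, so it is not fully conjugated — not aromatic (tetrahydrofuran).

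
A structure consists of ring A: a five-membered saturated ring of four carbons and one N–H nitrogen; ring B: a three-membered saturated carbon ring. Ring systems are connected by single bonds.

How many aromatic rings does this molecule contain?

Ring A has only sp³ atoms, so it is not fully conjugated — not aromatic (pyrrolidine).
Ring B has only sp³ atoms, so it is not fully conjugated — not aromatic (cyclopropane).
No ring is aromatic. Total: 0.

0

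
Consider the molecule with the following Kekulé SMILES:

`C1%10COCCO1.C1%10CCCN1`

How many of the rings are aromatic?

0

The SMILES encodes a six-membered saturated ring with oxygens at positions 1 and 4; a five-membered saturated ring of four carbons and one N–H nitrogen.
The 6-membered ring with two oxygens (1,4) has only sp³ atoms, so it is not fully conjugated — not aromatic (1,4-dioxane).
The 5-membered ring with one N–H has only sp³ atoms, so it is not fully conjugated — not aromatic (pyrrolidine).
None of the rings are aromatic. Total: 0.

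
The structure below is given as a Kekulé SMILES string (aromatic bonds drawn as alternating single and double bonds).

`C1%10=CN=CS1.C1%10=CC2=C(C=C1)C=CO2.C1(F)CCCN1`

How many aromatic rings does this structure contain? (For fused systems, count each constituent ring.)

The SMILES encodes a five-membered ring with a sulfur at position 1 and a nitrogen at position 3 (in a C=N bond), with two double bonds; a six-membered carbon ring with three alternating C=C double bonds, fused to a five-membered ring containing one oxygen and two C=C double bonds; a five-membered saturated ring of four carbons and one N–H nitrogen.
The 5-membered ring with one sulfur and one =N– has a continuous p-orbital overlap around the ring; 2 ring double bonds (4 π electrons) plus a heteroatom lone pair (2) give 6 π electrons. That satisfies 4n+2 with n=1, so it is aromatic (thiazole).
The fused 6/5-membered bicyclic (with one oxygen) is a single π system with 9 sp² atoms and 10 π electrons from ring double bonds plus a heteroatom lone pair. 10 = 4(2)+2, so the system is aromatic and both rings count as aromatic (benzofuran).
The 5-membered ring with one N–H has only sp³ atoms, so it is not fully conjugated — not aromatic (pyrrolidine).
3 of the 4 rings are aromatic. Total: 3.

3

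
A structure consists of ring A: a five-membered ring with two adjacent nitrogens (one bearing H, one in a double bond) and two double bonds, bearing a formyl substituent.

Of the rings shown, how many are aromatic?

Ring A has a continuous p-orbital overlap around the ring; 2 ring double bonds (4 π electrons) plus a heteroatom lone pair (2) give 6 π electrons. 6 = 4(1)+2, so ring A is aromatic (pyrazole).

1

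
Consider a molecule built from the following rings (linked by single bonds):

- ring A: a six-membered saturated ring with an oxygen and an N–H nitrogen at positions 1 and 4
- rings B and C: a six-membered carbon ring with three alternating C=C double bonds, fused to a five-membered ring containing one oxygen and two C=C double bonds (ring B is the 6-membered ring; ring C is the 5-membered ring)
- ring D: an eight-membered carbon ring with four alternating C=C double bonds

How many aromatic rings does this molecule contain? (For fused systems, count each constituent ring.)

Ring A has only sp³ atoms, so it is not fully conjugated — not aromatic (morpholine).
Rings B and C form a fused bicyclic system (with one oxygen) with 9 sp² atoms and 10 π electrons from ring double bonds plus a heteroatom lone pair. 10 = 4(2)+2, so the system is aromatic and both rings count as aromatic (benzofuran).
Ring D has only sp² ring atoms; a planar conformation would have a fully conjugated π system of 8 electrons. But 8 = 4(2), which is 4n not 4n+2, so ring D is not aromatic (cyclooctatetraene) — cyclooctatetraene distorts into a non-planar tub to avoid antiaromaticity.
Aromatic: B, C. Total: 2.

2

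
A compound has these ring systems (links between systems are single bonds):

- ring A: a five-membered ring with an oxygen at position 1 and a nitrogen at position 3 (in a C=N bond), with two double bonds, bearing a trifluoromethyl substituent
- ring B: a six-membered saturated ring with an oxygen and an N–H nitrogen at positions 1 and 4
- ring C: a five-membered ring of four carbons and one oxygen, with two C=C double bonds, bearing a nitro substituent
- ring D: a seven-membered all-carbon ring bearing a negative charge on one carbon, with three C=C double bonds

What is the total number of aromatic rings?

2

Ring A is planar and fully conjugated; 2 ring double bonds (4 π electrons) plus a heteroatom lone pair (2) give 6 π electrons. 6 = 4(1)+2, so ring A is aromatic (oxazole).
Ring B has only sp³ atoms, so it is not fully conjugated — not aromatic (morpholine).
Ring C is planar and fully conjugated; 2 ring double bonds (4 π electrons) plus a heteroatom lone pair (2) give 6 π electrons. Since 6 = 4n+2 (n=1), ring C is aromatic (furan).
Ring D has only sp² ring atoms; a planar conformation would have a fully conjugated π system of 8 electrons. But 8 = 4(2), which is 4n not 4n+2, so ring D is not aromatic (cycloheptatrienyl anion).
Aromatic: A, C. Total: 2.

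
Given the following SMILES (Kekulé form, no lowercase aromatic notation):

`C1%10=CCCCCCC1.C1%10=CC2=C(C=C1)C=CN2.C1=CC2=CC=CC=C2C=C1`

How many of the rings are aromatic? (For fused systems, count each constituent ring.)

The SMILES encodes an eight-membered carbon ring with one C=C double bond; a six-membered carbon ring with three alternating C=C double bonds, fused to a five-membered ring containing one N–H nitrogen and two C=C double bonds; two fused six-membered carbon rings, each with three alternating C=C double bonds.
The 8-membered ring has six sp³ carbons, so it is not fully conjugated — not aromatic (cyclooctene).
The fused 6/5-membered bicyclic (with one N–H) is a single π system with 9 sp² atoms and 10 π electrons from ring double bonds plus a heteroatom lone pair. 10 = 4(2)+2, so the system is aromatic and both rings count as aromatic (indole).
The fused 6/6-membered bicyclic is a single π system with 10 sp² atoms and 10 π electrons from ring double bonds. 10 = 4(2)+2, so the system is aromatic and both rings count as aromatic (naphthalene).
4 of the 5 rings are aromatic. Total: 4.

4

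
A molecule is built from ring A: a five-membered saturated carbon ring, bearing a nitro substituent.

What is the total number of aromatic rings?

0

Ring A has only sp³ atoms, so it is not fully conjugated — not aromatic (cyclopentane).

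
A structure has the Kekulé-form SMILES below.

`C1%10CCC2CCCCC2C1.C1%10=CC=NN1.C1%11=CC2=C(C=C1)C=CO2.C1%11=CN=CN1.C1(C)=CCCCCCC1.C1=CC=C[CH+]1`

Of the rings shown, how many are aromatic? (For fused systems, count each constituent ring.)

4

The SMILES encodes two fused six-membered saturated carbon rings; a five-membered ring with two adjacent nitrogens (one bearing H, one in a double bond) and two double bonds; a six-membered carbon ring with three alternating C=C double bonds, fused to a five-membered ring containing one oxygen and two C=C double bonds; a five-membered ring with nitrogens at positions 1 and 3 (one bearing H, one in a C=N bond) and two double bonds; an eight-membered carbon ring with one C=C double bond; a five-membered all-carbon ring bearing a positive charge on one carbon, with two C=C double bonds.
The 6-membered ring has only sp³ atoms, so it is not fully conjugated — not aromatic (cyclohexane ring).
The second 6-membered ring has only sp³ atoms, so it is not fully conjugated — not aromatic (cyclohexane ring).
The 5-membered ring with two adjacent nitrogens (one N–H, one =N–) has a continuous p-orbital overlap around the ring; 2 ring double bonds (4 π electrons) plus a heteroatom lone pair (2) give 6 π electrons. 6 = 4(1)+2, so it is aromatic (pyrazole).
The fused 6/5-membered bicyclic (with one oxygen) is a single π system with 9 sp² atoms and 10 π electrons from ring double bonds plus a heteroatom lone pair. 10 = 4(2)+2, so the system is aromatic and both rings count as aromatic (benzofuran).
The 5-membered ring with two nitrogens (one N–H, one =N–) is fully conjugated (every ring atom contributes a p orbital); 2 ring double bonds (4 π electrons) plus a heteroatom lone pair (2) give 6 π electrons. 6 = 4(1)+2, so it is aromatic (imidazole).
The 8-membered ring has six sp³ carbons, so it is not fully conjugated — not aromatic (cyclooctene).
The 5-membered ring has only sp² ring atoms; a planar conformation would have a fully conjugated π system of 4 electrons. But 4 = 4(1), which is 4n not 4n+2, so it is not aromatic (cyclopentadienyl cation).
4 of the 8 rings are aromatic. Total: 4.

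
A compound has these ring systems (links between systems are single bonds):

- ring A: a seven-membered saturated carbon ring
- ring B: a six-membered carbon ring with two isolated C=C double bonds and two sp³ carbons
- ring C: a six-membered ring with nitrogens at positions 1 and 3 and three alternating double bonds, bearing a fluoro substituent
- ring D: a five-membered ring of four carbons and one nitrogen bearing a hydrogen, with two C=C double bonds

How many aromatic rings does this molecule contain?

Ring A has only sp³ atoms, so it is not fully conjugated — not aromatic (cycloheptane).
Ring B has two sp³ carbons, so it is not fully conjugated — not aromatic (1,4-cyclohexadiene).
Ring C is fully conjugated (every ring atom contributes a p orbital); 3 ring double bonds give 6 π electrons. 6 = 4(1)+2, so ring C is aromatic (pyrimidine).
Ring D is fully conjugated (every ring atom contributes a p orbital); 2 ring double bonds (4 π electrons) plus a heteroatom lone pair (2) give 6 π electrons. That satisfies 4n+2 with n=1, so ring D is aromatic (pyrrole).
Aromatic: C, D. Total: 2.

2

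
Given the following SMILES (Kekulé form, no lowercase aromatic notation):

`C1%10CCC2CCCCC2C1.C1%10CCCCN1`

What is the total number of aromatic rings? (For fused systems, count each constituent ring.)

The SMILES encodes two fused six-membered saturated carbon rings; a six-membered saturated ring of five carbons and one N–H nitrogen.
The 6-membered ring has only sp³ atoms, so it is not fully conjugated — not aromatic (cyclohexane ring).
The second 6-membered ring has only sp³ atoms, so it is not fully conjugated — not aromatic (cyclohexane ring).
The 6-membered ring with one N–H has only sp³ atoms, so it is not fully conjugated — not aromatic (piperidine).
None of the rings are aromatic. Total: 0.

0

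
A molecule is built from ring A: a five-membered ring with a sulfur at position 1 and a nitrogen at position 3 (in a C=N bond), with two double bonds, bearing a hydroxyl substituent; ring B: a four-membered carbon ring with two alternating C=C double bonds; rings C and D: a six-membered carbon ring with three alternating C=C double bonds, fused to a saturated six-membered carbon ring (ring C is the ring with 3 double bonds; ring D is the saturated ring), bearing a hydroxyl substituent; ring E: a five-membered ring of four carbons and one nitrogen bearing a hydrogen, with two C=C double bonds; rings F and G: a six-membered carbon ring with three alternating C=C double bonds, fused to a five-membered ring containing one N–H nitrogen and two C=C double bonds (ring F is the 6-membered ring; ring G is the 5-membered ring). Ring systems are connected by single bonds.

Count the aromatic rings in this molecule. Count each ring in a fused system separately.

Ring A is planar and fully conjugated; 2 ring double bonds (4 π electrons) plus a heteroatom lone pair (2) give 6 π electrons. 6 = 4(1)+2, so ring A is aromatic (thiazole).
Ring B has only sp² ring atoms; a planar conformation would have a fully conjugated π system of 4 electrons. But 4 = 4(1), which is 4n not 4n+2, so ring B is not aromatic (cyclobutadiene) — cyclobutadiene is antiaromatic and distorts to a rectangle.
Ring C is fully conjugated (every ring atom contributes a p orbital); 3 ring double bonds give 6 π electrons. Since 6 = 4n+2 (n=1), ring C is aromatic (benzene ring).
Ring D has four sp³ carbons, so it is not fully conjugated — not aromatic (cyclohexane ring).
Ring E has a continuous p-orbital overlap around the ring; 2 ring double bonds (4 π electrons) plus a heteroatom lone pair (2) give 6 π electrons. That satisfies 4n+2 with n=1, so ring E is aromatic (pyrrole).
Rings F and G form a fused bicyclic system (with one N–H) with 9 sp² atoms and 10 π electrons from ring double bonds plus a heteroatom lone pair. 10 = 4(2)+2, so the system is aromatic and both rings count as aromatic (indole).
Aromatic: A, C, E, F, G. Total: 5.

5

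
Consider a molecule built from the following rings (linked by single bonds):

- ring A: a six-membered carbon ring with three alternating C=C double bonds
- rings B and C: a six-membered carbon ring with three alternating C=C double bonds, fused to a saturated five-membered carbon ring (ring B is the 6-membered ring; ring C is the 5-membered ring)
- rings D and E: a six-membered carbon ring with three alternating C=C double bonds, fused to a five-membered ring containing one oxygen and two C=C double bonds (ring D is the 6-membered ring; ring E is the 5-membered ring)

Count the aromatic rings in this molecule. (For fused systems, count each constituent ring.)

4

Ring A has a continuous p-orbital overlap around the ring; 3 ring double bonds give 6 π electrons. 6 = 4(1)+2, so ring A is aromatic (benzene).
Ring B has a continuous p-orbital overlap around the ring; 3 ring double bonds give 6 π electrons. 6 = 4(1)+2, so ring B is aromatic (benzene ring).
Ring C has three sp³ carbons, so it is not fully conjugated — not aromatic (cyclopentane ring).
Rings D and E form a fused bicyclic system (with one oxygen) with 9 sp² atoms and 10 π electrons from ring double bonds plus a heteroatom lone pair. 10 = 4(2)+2, so the system is aromatic and both rings count as aromatic (benzofuran).
Aromatic: A, B, D, E. Total: 4.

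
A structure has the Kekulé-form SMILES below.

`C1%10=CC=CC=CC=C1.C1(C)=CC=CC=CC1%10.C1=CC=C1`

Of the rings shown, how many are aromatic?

0

The SMILES encodes an eight-membered carbon ring with four alternating C=C double bonds; a seven-membered carbon ring with three C=C double bonds and one sp³ carbon; a four-membered carbon ring with two alternating C=C double bonds.
The 8-membered ring has only sp² ring atoms; a planar conformation would have a fully conjugated π system of 8 electrons. But 8 = 4(2), which is 4n not 4n+2, so it is not aromatic (cyclooctatetraene) — cyclooctatetraene distorts into a non-planar tub to avoid antiaromaticity.
The 7-membered ring has one sp³ carbon, so it is not fully conjugated — not aromatic (cycloheptatriene).
The 4-membered ring has only sp² ring atoms; a planar conformation would have a fully conjugated π system of 4 electrons. But 4 = 4(1), which is 4n not 4n+2, so it is not aromatic (cyclobutadiene) — cyclobutadiene is antiaromatic and distorts to a rectangle.
None of the rings are aromatic. Total: 0.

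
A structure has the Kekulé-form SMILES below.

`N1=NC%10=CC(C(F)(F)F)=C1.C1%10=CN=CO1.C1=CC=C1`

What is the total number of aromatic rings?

2

The SMILES encodes a six-membered ring with two adjacent nitrogens and three alternating double bonds; a five-membered ring with an oxygen at position 1 and a nitrogen at position 3 (in a C=N bond), with two double bonds; a four-membered carbon ring with two alternating C=C double bonds.
The 6-membered ring with two nitrogens (1,2) is fully conjugated (every ring atom contributes a p orbital); 3 ring double bonds give 6 π electrons. 6 = 4(1)+2, so it is aromatic (pyridazine).
The 5-membered ring with one oxygen and one =N– is fully conjugated (every ring atom contributes a p orbital); 2 ring double bonds (4 π electrons) plus a heteroatom lone pair (2) give 6 π electrons. That satisfies 4n+2 with n=1, so it is aromatic (oxazole).
The 4-membered ring has only sp² ring atoms; a planar conformation would have a fully conjugated π system of 4 electrons. But 4 = 4(1), which is 4n not 4n+2, so it is not aromatic (cyclobutadiene) — cyclobutadiene is antiaromatic and distorts to a rectangle.
2 of the 3 rings are aromatic. Total: 2.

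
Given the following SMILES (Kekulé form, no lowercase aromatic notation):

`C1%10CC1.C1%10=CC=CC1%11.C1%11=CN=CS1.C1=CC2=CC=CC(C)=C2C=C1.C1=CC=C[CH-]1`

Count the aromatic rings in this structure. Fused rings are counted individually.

The SMILES encodes a three-membered saturated carbon ring; a five-membered carbon ring with two conjugated C=C double bonds and one sp³ carbon; a five-membered ring with a sulfur at position 1 and a nitrogen at position 3 (in a C=N bond), with two double bonds; two fused six-membered carbon rings, each with three alternating C=C double bonds; a five-membered all-carbon ring bearing a negative charge on one carbon, with two C=C double bonds.
The 3-membered ring has only sp³ atoms, so it is not fully conjugated — not aromatic (cyclopropane).
The 5-membered ring has one sp³ carbon, so it is not fully conjugated — not aromatic (cyclopentadiene).
The 5-membered ring with one sulfur and one =N– is fully conjugated (every ring atom contributes a p orbital); 2 ring double bonds (4 π electrons) plus a heteroatom lone pair (2) give 6 π electrons. Since 6 = 4n+2 (n=1), it is aromatic (thiazole).
The fused 6/6-membered bicyclic is a single π system with 10 sp² atoms and 10 π electrons from ring double bonds. 10 = 4(2)+2, so the system is aromatic and both rings count as aromatic (naphthalene).
The second 5-membered ring has a continuous p-orbital overlap around the ring; 2 ring double bonds (4 π electrons) plus the carbanion lone pair (2) give 6 π electrons. 6 = 4(1)+2, so it is aromatic (cyclopentadienyl anion).
4 of the 6 rings are aromatic. Total: 4.

4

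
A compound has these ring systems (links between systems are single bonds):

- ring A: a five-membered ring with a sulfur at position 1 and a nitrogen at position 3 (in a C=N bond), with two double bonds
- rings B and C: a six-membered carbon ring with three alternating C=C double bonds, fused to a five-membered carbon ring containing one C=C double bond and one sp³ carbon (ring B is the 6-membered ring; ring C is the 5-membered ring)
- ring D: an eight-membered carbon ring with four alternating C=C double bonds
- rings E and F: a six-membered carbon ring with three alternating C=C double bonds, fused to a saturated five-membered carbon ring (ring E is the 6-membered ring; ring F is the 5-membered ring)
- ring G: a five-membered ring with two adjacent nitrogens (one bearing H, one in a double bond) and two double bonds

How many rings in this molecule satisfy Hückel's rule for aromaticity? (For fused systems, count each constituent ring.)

4

Ring A is fully conjugated (every ring atom contributes a p orbital); 2 ring double bonds (4 π electrons) plus a heteroatom lone pair (2) give 6 π electrons. That satisfies 4n+2 with n=1, so ring A is aromatic (thiazole).
Ring B is fully conjugated (every ring atom contributes a p orbital); 3 ring double bonds give 6 π electrons. Since 6 = 4n+2 (n=1), ring B is aromatic (benzene ring).
Ring C has one sp³ carbon, so it is not fully conjugated — not aromatic (cyclopentene ring).
Ring D has only sp² ring atoms; a planar conformation would have a fully conjugated π system of 8 electrons. But 8 = 4(2), which is 4n not 4n+2, so ring D is not aromatic (cyclooctatetraene) — cyclooctatetraene distorts into a non-planar tub to avoid antiaromaticity.
Ring E has a continuous p-orbital overlap around the ring; 3 ring double bonds give 6 π electrons. 6 = 4(1)+2, so ring E is aromatic (benzene ring).
Ring F has three sp³ carbons, so it is not fully conjugated — not aromatic (cyclopentane ring).
Ring G has a continuous p-orbital overlap around the ring; 2 ring double bonds (4 π electrons) plus a heteroatom lone pair (2) give 6 π electrons. 6 = 4(1)+2, so ring G is aromatic (pyrazole).
Aromatic: A, B, E, G. Total: 4.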